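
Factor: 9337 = 9337^1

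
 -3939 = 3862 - 7801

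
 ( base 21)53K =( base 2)100011110000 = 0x8F0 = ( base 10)2288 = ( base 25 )3GD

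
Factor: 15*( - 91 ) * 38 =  - 51870=- 2^1*3^1 *5^1* 7^1 * 13^1*19^1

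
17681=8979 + 8702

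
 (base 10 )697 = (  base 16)2b9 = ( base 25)12M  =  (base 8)1271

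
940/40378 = 470/20189 = 0.02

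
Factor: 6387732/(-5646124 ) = -3^2*11^( - 1) * 13^1 * 13649^1*128321^ ( - 1) =- 1596933/1411531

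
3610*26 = 93860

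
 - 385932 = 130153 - 516085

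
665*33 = 21945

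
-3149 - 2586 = -5735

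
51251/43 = 51251/43 = 1191.88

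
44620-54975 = -10355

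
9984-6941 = 3043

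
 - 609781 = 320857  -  930638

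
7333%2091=1060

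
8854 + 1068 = 9922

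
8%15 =8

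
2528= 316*8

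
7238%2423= 2392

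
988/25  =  39+13/25 = 39.52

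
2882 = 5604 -2722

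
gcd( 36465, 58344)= 7293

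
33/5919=11/1973=0.01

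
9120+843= 9963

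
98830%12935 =8285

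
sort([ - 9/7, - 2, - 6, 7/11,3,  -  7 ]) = [-7,-6, - 2, - 9/7, 7/11,3 ]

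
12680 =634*20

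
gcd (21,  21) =21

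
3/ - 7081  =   - 1 +7078/7081 = - 0.00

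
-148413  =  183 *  (  -  811 )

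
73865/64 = 73865/64 = 1154.14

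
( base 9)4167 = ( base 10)3058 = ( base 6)22054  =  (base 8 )5762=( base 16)bf2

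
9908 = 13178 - 3270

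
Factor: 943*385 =5^1*7^1*11^1*23^1 * 41^1 = 363055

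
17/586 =17/586 = 0.03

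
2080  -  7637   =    -  5557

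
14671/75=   14671/75 = 195.61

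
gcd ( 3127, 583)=53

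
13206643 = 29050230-15843587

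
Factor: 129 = 3^1 * 43^1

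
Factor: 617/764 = 2^(  -  2)*191^( - 1 )*617^1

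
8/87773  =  8/87773= 0.00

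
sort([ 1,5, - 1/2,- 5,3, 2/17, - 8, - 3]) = [ - 8, - 5,-3, - 1/2, 2/17,1, 3,5]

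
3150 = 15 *210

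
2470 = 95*26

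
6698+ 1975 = 8673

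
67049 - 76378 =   -  9329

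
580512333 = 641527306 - 61014973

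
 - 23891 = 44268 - 68159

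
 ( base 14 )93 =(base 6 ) 333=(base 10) 129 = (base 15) 89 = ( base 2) 10000001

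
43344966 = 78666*551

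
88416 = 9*9824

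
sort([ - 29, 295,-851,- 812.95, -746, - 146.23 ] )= [ - 851  , - 812.95,-746, - 146.23, - 29,295]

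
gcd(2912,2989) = 7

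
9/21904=9/21904 = 0.00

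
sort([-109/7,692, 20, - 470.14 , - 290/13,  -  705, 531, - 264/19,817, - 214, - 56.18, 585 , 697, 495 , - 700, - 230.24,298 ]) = [  -  705 , - 700 , - 470.14, - 230.24 , - 214,  -  56.18,-290/13, - 109/7,- 264/19,20,298 , 495,531, 585, 692 , 697, 817 ]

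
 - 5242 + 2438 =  - 2804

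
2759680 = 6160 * 448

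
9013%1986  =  1069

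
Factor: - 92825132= - 2^2*43^1 * 283^1 * 1907^1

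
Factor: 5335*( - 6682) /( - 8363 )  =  35648470/8363 = 2^1*5^1*11^1 * 13^1 * 97^1*257^1*8363^ ( -1 ) 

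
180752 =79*2288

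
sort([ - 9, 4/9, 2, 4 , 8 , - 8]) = [  -  9, - 8 , 4/9, 2, 4 , 8] 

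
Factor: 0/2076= 0 = 0^1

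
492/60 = 8+ 1/5 = 8.20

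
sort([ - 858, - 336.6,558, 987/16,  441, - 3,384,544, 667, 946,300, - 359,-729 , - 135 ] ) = [ - 858, - 729, - 359, - 336.6,  -  135, - 3,987/16,300, 384,441,  544,558,667, 946]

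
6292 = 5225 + 1067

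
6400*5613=35923200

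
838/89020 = 419/44510 =0.01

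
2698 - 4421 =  - 1723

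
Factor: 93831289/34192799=19^( - 1)*43^1*67^1*32569^1*1799621^( - 1)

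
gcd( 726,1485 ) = 33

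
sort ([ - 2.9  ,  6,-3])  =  [ - 3, - 2.9, 6]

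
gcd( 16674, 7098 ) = 42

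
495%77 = 33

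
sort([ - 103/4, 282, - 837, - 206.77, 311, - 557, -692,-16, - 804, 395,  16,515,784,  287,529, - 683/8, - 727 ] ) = [ - 837, - 804, - 727, - 692, - 557  ,  -  206.77,-683/8, - 103/4 , - 16,16,  282,  287,  311,395, 515,  529, 784 ]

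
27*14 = 378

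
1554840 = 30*51828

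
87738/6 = 14623 = 14623.00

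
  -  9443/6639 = -9443/6639 = - 1.42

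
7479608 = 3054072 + 4425536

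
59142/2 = 29571  =  29571.00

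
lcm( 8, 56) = 56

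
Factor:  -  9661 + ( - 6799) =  - 16460 = - 2^2*5^1 *823^1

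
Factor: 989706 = 2^1*3^1*17^1*31^1*313^1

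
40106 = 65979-25873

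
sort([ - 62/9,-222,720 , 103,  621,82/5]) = [ - 222, - 62/9,  82/5,103  ,  621,720]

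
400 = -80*( - 5)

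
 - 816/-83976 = 34/3499 = 0.01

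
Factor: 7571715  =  3^1*5^1 * 17^1*23^1*1291^1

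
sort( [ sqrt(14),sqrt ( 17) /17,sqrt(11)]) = [sqrt(17) /17,sqrt (11), sqrt( 14 )]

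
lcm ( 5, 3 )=15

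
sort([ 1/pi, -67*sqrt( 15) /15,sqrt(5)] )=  [ - 67*sqrt( 15 ) /15,1/pi, sqrt(5 )] 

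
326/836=163/418 = 0.39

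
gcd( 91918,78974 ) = 2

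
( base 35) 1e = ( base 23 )23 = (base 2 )110001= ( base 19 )2b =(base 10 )49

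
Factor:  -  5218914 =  - 2^1*3^1*869819^1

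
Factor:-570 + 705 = 135=3^3*5^1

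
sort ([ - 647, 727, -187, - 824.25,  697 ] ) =[ - 824.25, - 647, - 187,697, 727]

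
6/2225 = 6/2225 = 0.00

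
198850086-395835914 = -196985828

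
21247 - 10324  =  10923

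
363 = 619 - 256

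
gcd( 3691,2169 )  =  1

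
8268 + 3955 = 12223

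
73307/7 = 10472 + 3/7 = 10472.43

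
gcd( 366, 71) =1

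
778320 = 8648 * 90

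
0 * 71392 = 0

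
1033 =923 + 110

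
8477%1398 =89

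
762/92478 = 127/15413 = 0.01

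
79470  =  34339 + 45131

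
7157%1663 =505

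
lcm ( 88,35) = 3080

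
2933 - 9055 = - 6122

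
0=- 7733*0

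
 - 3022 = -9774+6752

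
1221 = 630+591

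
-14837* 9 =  - 133533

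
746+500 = 1246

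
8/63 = 8/63 = 0.13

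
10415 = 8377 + 2038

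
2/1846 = 1/923= 0.00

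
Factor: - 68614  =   - 2^1*7^1*13^2*29^1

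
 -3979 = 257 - 4236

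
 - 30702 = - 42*731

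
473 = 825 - 352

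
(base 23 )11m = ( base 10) 574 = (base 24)nm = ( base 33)HD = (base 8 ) 1076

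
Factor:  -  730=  - 2^1*5^1*73^1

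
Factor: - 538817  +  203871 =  - 2^1*223^1*751^1= - 334946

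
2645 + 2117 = 4762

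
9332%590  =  482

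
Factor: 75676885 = 5^1 * 167^1*90631^1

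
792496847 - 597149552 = 195347295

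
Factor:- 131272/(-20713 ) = 488/77 = 2^3*7^( - 1)*11^ (-1 )*61^1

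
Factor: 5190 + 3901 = 9091^1= 9091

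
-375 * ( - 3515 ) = 1318125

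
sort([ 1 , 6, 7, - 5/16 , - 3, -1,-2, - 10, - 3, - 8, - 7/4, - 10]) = [ - 10, - 10, - 8, - 3, - 3, - 2, - 7/4, - 1, - 5/16 , 1,6,7 ]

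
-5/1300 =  - 1  +  259/260 = - 0.00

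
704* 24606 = 17322624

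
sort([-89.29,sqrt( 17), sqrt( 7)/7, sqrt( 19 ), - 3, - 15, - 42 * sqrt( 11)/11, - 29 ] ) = [  -  89.29,-29, - 15, - 42 * sqrt( 11 )/11, - 3, sqrt (7)/7,  sqrt ( 17),  sqrt( 19 )]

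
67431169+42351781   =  109782950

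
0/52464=0=0.00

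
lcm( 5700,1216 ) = 91200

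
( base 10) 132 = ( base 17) 7d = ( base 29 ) 4g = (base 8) 204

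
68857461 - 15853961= 53003500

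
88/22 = 4 = 4.00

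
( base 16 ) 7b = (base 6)323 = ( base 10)123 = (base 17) 74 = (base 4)1323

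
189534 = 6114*31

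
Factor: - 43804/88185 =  - 2^2*3^ (  -  1) * 5^(-1)*47^1*233^1*5879^( - 1) 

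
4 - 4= 0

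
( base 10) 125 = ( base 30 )45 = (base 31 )41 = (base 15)85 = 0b1111101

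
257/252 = 257/252 = 1.02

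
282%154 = 128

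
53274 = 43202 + 10072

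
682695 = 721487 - 38792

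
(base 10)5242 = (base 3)21012011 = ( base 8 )12172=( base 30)5OM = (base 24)92A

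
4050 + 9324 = 13374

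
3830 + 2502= 6332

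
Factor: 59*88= 5192 = 2^3*11^1*59^1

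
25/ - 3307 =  - 1 + 3282/3307 = -  0.01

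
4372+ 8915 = 13287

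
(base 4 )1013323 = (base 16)11FB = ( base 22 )9B5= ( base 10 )4603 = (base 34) 3XD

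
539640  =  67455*8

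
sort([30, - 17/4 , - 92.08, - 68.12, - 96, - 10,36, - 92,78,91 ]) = [ - 96, - 92.08, - 92, - 68.12, - 10 , - 17/4, 30,36,78,91 ]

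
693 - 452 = 241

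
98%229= 98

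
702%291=120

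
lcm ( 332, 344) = 28552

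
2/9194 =1/4597 = 0.00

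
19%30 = 19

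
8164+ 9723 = 17887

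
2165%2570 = 2165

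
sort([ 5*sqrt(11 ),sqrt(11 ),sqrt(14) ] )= [sqrt(11),sqrt(14),5*sqrt( 11)]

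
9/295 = 9/295=0.03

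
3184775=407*7825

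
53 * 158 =8374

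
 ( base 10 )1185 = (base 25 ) 1MA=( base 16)4a1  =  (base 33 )12U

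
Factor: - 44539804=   -  2^2* 11134951^1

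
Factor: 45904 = 2^4*  19^1*151^1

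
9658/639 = 9658/639 = 15.11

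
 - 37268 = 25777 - 63045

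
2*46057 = 92114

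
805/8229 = 805/8229 = 0.10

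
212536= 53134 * 4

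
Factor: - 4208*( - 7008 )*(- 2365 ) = -2^9*3^1*5^1*11^1*43^1*73^1*263^1=-  69743055360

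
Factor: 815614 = 2^1*407807^1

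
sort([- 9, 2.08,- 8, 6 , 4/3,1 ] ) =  [ - 9, - 8, 1, 4/3, 2.08, 6]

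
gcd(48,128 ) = 16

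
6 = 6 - 0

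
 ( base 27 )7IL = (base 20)E0A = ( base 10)5610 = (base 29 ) 6jd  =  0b1010111101010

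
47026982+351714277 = 398741259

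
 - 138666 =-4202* 33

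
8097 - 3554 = 4543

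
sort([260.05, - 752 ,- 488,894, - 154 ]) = [ - 752, -488, - 154,260.05, 894]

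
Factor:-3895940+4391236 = 2^6*71^1*109^1 =495296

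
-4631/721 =-4631/721= - 6.42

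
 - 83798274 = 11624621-95422895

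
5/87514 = 5/87514 = 0.00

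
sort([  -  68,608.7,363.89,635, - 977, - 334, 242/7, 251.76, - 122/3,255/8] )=[ - 977, - 334, - 68 , - 122/3,255/8, 242/7,251.76,363.89,608.7,635]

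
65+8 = 73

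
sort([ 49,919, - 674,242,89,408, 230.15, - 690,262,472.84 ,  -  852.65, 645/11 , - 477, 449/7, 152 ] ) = [ - 852.65, - 690, - 674 , - 477,49,  645/11,449/7, 89, 152, 230.15 , 242 , 262,  408, 472.84,  919]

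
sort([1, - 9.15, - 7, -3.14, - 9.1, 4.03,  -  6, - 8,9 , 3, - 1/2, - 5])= [ - 9.15, - 9.1, - 8, - 7, - 6, - 5 ,  -  3.14, - 1/2, 1, 3,4.03,9 ]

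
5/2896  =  5/2896 = 0.00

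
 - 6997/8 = -875+3/8 = -874.62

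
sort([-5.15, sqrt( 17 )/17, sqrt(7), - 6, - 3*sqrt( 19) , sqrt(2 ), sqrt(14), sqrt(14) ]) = [ - 3*sqrt(  19), - 6 , - 5.15,  sqrt( 17 )/17,sqrt( 2),sqrt(7) , sqrt( 14), sqrt( 14)]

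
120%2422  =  120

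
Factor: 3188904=2^3*3^1*23^1*53^1 * 109^1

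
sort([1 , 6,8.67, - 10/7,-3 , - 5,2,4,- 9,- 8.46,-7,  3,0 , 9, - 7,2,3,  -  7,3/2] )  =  [ - 9, - 8.46, - 7, - 7, -7, - 5,-3, - 10/7, 0 , 1, 3/2, 2, 2,3, 3 , 4,  6, 8.67, 9 ] 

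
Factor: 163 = 163^1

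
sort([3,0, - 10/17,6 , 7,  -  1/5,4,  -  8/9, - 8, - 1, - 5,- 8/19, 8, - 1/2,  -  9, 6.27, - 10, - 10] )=[ -10, - 10, - 9, - 8,  -  5,  -  1, - 8/9,-10/17,- 1/2, - 8/19,-1/5, 0, 3, 4,6, 6.27, 7, 8] 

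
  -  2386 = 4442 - 6828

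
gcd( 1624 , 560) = 56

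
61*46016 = 2806976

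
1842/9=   614/3 = 204.67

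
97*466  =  45202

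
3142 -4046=  -  904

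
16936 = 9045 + 7891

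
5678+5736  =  11414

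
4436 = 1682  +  2754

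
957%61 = 42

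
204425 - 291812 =-87387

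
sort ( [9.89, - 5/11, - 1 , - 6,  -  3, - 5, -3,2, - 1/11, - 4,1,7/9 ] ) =[ - 6, - 5, - 4, - 3, - 3, - 1,-5/11 , - 1/11,7/9 , 1 , 2,9.89] 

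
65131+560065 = 625196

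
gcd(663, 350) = 1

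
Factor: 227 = 227^1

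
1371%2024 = 1371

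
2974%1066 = 842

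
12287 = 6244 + 6043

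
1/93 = 1/93 = 0.01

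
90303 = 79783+10520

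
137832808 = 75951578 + 61881230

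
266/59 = 266/59 =4.51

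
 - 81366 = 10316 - 91682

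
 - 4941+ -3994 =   -  8935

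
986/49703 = 986/49703   =  0.02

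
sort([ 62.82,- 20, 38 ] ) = [ - 20,38,  62.82 ]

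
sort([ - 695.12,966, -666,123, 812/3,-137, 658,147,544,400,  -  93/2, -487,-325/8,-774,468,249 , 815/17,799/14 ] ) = [ - 774,-695.12, - 666,-487, - 137,- 93/2,-325/8,815/17, 799/14,123 , 147, 249,812/3,400,468,  544,658, 966 ]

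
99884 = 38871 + 61013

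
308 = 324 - 16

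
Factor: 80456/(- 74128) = - 89/82=- 2^( - 1)*41^(- 1) *89^1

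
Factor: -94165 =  - 5^1*37^1 *509^1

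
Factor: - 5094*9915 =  - 2^1*3^3*5^1*283^1*661^1 = - 50507010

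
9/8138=9/8138 = 0.00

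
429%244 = 185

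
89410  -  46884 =42526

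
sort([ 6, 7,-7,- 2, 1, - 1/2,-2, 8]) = [ - 7, - 2 , - 2, - 1/2,1,6,7,  8 ] 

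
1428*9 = 12852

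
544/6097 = 544/6097= 0.09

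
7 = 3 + 4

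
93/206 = 93/206 = 0.45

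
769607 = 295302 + 474305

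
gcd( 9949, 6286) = 1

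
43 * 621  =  26703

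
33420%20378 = 13042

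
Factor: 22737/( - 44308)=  - 2^(-2 ) * 3^1*13^1*19^( - 1)= - 39/76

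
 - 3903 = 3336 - 7239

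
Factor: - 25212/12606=-2^1  =  - 2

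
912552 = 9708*94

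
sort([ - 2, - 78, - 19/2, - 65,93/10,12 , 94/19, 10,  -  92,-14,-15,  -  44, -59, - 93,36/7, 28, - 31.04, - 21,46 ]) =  [ - 93,-92, - 78, - 65,  -  59, - 44, - 31.04, - 21,-15, - 14, - 19/2,  -  2,94/19,  36/7, 93/10,10,12,28, 46]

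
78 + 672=750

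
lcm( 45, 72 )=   360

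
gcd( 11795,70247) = 1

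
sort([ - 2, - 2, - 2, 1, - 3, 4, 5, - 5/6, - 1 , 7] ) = [ - 3, - 2, - 2,- 2,  -  1,-5/6, 1, 4, 5, 7]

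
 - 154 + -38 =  - 192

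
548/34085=548/34085 = 0.02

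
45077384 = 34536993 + 10540391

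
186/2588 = 93/1294 = 0.07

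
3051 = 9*339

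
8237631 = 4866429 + 3371202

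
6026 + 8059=14085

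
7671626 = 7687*998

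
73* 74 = 5402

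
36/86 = 18/43=0.42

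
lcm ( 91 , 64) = 5824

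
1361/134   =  1361/134 = 10.16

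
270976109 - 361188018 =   -  90211909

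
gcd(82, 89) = 1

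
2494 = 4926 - 2432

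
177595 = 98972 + 78623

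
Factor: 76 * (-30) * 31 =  - 70680 =- 2^3*3^1*5^1 * 19^1*31^1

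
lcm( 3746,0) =0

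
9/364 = 9/364 =0.02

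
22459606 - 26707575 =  - 4247969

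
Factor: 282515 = 5^1*56503^1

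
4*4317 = 17268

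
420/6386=210/3193 = 0.07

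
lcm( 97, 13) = 1261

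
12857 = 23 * 559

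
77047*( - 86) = -6626042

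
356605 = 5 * 71321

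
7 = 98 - 91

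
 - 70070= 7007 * (  -  10)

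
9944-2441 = 7503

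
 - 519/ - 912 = 173/304  =  0.57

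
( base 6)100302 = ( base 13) 3788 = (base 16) 1ECE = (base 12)4692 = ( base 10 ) 7886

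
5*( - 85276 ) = - 426380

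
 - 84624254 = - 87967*962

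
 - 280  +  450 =170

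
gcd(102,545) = 1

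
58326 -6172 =52154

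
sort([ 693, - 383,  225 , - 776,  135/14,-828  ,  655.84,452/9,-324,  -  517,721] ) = [ - 828, - 776, - 517, -383, - 324, 135/14, 452/9,225, 655.84,693,721] 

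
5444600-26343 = 5418257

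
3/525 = 1/175 = 0.01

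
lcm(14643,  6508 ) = 58572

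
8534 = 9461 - 927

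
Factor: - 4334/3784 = - 197/172 = - 2^( - 2)*43^( - 1)*197^1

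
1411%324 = 115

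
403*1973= 795119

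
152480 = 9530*16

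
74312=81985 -7673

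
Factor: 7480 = 2^3*5^1*11^1*17^1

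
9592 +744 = 10336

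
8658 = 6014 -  - 2644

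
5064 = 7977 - 2913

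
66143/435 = 66143/435 = 152.05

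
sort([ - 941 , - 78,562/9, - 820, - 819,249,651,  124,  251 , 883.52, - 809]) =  [ - 941, -820, -819 , - 809, - 78,562/9,124,249, 251, 651,883.52]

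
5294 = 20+5274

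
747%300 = 147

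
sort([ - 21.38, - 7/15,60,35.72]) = [- 21.38, - 7/15,35.72,60] 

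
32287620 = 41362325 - 9074705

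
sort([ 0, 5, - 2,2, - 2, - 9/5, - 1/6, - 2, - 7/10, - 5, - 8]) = [ - 8,  -  5, - 2, - 2, - 2, -9/5 , - 7/10, - 1/6,0,2 , 5 ]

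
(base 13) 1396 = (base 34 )2f5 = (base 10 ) 2827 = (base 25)4d2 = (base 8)5413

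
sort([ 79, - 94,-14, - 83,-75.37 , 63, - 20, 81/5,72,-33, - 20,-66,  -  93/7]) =[ - 94,-83,  -  75.37,-66, - 33, - 20,-20 , -14,-93/7,81/5, 63,72, 79] 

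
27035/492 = 54+467/492=54.95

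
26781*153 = 4097493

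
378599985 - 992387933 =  - 613787948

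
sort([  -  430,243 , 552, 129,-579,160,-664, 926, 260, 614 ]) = [ - 664, - 579,  -  430 , 129,  160, 243 , 260 , 552, 614 , 926]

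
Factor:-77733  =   - 3^3 * 2879^1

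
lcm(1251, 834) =2502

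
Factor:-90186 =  - 2^1*3^1* 15031^1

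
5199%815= 309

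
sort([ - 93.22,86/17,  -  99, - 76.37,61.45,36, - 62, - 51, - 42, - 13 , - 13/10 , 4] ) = [ - 99,- 93.22, - 76.37, - 62,  -  51, - 42,  -  13,-13/10, 4  ,  86/17,36,61.45]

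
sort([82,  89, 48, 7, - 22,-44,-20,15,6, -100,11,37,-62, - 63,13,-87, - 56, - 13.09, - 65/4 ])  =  [  -  100, - 87, - 63, - 62, - 56,- 44, - 22, - 20, - 65/4, - 13.09, 6,7,11,13, 15, 37, 48,  82,89 ]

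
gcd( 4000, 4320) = 160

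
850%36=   22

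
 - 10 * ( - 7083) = 70830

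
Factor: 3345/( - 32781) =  - 5/49=- 5^1*7^( - 2 )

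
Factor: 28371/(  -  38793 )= - 7^2 * 67^(  -  1) =-  49/67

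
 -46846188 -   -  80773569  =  33927381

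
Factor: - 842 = -2^1 * 421^1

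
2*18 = 36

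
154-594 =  - 440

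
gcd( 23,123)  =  1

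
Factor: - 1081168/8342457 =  - 2^4*3^( - 1)*11^1* 617^( - 1) * 4507^ ( -1 ) * 6143^1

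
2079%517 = 11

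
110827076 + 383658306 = 494485382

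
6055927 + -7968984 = -1913057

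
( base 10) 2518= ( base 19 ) 6IA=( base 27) 3C7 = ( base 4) 213112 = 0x9D6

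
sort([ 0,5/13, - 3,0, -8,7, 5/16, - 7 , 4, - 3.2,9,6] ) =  [ - 8,-7,-3.2,  -  3,0,0,  5/16,5/13, 4, 6 , 7, 9] 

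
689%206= 71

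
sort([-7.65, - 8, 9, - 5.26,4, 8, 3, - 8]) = [ - 8,  -  8, - 7.65,- 5.26, 3, 4,8,9 ]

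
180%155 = 25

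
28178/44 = 640 + 9/22 = 640.41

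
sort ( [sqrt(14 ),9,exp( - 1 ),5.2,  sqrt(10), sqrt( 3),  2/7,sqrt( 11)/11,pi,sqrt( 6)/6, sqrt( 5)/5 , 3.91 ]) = [ 2/7,sqrt( 11 ) /11,exp( - 1),  sqrt( 6 ) /6, sqrt( 5)/5 , sqrt( 3)  ,  pi,sqrt( 10),sqrt( 14 ),3.91,5.2,  9] 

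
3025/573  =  5 + 160/573 = 5.28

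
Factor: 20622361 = 20622361^1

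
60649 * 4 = 242596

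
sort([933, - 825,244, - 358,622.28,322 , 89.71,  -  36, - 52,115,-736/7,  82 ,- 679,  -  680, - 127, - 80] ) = [ - 825, - 680, - 679, - 358, - 127  ,  -  736/7, - 80, - 52, - 36,82, 89.71,115,244,322,622.28,933]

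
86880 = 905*96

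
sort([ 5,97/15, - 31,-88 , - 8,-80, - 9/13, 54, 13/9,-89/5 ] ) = [-88,-80,-31,-89/5,-8, - 9/13,13/9,5,  97/15, 54] 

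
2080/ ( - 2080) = - 1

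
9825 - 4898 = 4927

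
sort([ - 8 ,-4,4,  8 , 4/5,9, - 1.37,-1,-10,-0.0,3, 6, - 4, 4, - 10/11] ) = [-10, - 8 ,-4,-4,  -  1.37, - 1, - 10/11,-0.0, 4/5,3,4,4,6, 8,9 ]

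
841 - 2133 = -1292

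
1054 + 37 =1091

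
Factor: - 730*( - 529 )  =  2^1*5^1*23^2*73^1 = 386170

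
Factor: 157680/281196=2^2 * 3^1*5^1*107^(  -  1)  =  60/107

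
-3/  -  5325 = 1/1775 = 0.00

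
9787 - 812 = 8975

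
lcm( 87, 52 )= 4524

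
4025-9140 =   -  5115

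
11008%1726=652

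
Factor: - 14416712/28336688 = -2^ (- 1)*17^( - 1)*29^1*62141^1*104179^( - 1) = - 1802089/3542086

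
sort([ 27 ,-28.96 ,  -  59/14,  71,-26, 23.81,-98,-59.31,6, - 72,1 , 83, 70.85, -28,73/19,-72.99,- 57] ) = [ - 98,-72.99, -72,-59.31, - 57,-28.96, - 28, - 26,-59/14 , 1,73/19,6,23.81,  27,70.85, 71,83]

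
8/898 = 4/449=0.01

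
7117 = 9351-2234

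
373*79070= 29493110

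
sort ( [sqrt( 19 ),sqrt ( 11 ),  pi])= [pi, sqrt(11 ),  sqrt( 19 ) ] 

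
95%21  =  11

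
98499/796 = 123 + 591/796 = 123.74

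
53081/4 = 53081/4 = 13270.25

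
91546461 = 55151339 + 36395122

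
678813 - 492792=186021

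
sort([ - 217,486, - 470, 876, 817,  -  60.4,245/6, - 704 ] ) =[-704, - 470,  -  217,-60.4 , 245/6,486,817,876]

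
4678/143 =4678/143 = 32.71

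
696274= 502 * 1387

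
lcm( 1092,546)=1092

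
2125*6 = 12750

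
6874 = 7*982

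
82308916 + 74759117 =157068033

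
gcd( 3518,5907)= 1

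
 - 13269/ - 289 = 13269/289 = 45.91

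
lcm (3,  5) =15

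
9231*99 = 913869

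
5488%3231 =2257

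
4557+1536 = 6093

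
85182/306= 278  +  19/51 = 278.37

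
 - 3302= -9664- -6362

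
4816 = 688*7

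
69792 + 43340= 113132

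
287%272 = 15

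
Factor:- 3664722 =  - 2^1*3^1*610787^1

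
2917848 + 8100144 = 11017992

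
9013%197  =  148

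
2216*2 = 4432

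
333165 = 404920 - 71755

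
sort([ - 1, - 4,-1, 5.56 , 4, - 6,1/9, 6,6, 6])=[ - 6, - 4, - 1, - 1, 1/9 , 4, 5.56, 6, 6 , 6]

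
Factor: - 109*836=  - 2^2*11^1*19^1*109^1 = - 91124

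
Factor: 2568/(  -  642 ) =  - 2^2 = - 4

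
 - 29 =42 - 71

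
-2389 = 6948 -9337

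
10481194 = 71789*146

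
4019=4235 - 216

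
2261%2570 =2261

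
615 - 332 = 283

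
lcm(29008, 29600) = 1450400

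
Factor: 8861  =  8861^1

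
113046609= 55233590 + 57813019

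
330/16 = 20+5/8= 20.62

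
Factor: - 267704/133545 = -2^3*3^( - 1 )*5^( - 1)*29^( - 1 )*109^1= -872/435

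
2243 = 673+1570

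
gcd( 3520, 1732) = 4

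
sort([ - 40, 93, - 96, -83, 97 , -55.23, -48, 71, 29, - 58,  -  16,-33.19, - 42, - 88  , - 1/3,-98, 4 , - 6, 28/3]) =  [ - 98, -96, - 88 ,-83, - 58, - 55.23 , - 48, - 42, - 40 ,-33.19, - 16, - 6,-1/3 , 4, 28/3,29 , 71, 93,97]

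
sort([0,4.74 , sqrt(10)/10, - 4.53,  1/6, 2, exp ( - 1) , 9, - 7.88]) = [ - 7.88, - 4.53,0,1/6, sqrt( 10 ) /10,exp( - 1),2,  4.74, 9 ] 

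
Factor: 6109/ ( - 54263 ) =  - 11^( - 1)* 41^1 * 149^1 * 4933^ ( - 1) 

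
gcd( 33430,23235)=5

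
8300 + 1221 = 9521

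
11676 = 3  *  3892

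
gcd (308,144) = 4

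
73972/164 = 451 + 2/41 = 451.05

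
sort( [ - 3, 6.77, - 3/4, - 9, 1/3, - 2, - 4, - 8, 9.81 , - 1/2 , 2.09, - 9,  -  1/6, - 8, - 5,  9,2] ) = [ - 9, - 9, - 8,  -  8, - 5, - 4, - 3 , - 2, - 3/4, - 1/2, - 1/6, 1/3, 2, 2.09,6.77 , 9, 9.81]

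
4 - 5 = -1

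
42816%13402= 2610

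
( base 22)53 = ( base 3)11012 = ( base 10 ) 113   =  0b1110001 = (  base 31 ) 3K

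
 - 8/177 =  - 1  +  169/177=- 0.05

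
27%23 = 4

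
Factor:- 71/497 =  - 1/7 = -7^( - 1) 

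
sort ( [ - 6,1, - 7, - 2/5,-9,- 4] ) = [-9, - 7, - 6, - 4,- 2/5,1 ]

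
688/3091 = 688/3091 = 0.22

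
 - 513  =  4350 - 4863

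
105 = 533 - 428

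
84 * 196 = 16464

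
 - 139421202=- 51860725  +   - 87560477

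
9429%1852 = 169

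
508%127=0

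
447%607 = 447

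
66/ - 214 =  - 33/107 = - 0.31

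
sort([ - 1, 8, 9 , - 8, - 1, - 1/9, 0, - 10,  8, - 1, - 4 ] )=[ -10, - 8, -4, - 1, -1, - 1, - 1/9,0  ,  8,8,9]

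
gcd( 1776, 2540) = 4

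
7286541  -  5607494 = 1679047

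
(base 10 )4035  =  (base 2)111111000011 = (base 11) 3039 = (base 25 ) 6BA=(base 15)12E0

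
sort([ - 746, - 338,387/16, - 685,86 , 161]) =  [ - 746,-685, - 338,387/16 , 86,161]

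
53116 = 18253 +34863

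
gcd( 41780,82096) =4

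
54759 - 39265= 15494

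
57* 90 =5130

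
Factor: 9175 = 5^2 * 367^1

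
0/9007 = 0=   0.00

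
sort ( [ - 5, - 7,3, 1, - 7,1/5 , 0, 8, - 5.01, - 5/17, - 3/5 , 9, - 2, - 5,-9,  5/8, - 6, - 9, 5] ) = [ - 9,- 9, - 7,  -  7, - 6, - 5.01, - 5, - 5 , - 2,-3/5, - 5/17,0,  1/5,5/8, 1,  3,5 , 8, 9 ]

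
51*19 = 969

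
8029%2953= 2123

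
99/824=99/824= 0.12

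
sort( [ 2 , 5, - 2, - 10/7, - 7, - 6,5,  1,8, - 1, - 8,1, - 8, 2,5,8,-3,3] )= [ - 8, - 8,-7, - 6, - 3 , - 2,  -  10/7, - 1, 1,  1, 2  ,  2 , 3, 5 , 5,  5,8,  8]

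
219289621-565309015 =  - 346019394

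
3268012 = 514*6358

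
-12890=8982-21872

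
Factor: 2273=2273^1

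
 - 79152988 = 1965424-81118412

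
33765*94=3173910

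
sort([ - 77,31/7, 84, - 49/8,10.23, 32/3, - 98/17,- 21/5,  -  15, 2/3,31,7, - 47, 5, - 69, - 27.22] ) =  [ - 77, - 69,- 47,  -  27.22,-15, - 49/8, - 98/17, - 21/5,2/3,  31/7, 5 , 7,10.23, 32/3,31,84]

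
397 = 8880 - 8483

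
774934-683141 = 91793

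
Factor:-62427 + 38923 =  - 23504  =  - 2^4*13^1*113^1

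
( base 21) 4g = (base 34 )2w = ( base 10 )100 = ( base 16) 64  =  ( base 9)121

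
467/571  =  467/571 = 0.82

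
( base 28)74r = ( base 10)5627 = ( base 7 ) 22256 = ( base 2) 1010111111011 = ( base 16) 15FB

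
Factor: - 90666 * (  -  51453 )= 2^1 * 3^5*23^1*73^1*5717^1 = 4665037698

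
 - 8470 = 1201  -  9671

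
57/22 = 57/22 = 2.59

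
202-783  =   - 581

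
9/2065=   9/2065 = 0.00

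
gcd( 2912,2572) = 4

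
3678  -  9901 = -6223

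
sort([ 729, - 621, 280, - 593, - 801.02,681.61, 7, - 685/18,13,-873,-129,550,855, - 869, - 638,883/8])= [  -  873,-869,-801.02, - 638, - 621, - 593, - 129, - 685/18, 7,  13,883/8, 280,550, 681.61, 729, 855] 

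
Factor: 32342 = 2^1 * 103^1 * 157^1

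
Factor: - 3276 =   -  2^2*  3^2*7^1*13^1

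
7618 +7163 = 14781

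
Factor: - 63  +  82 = 19^1 =19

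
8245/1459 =8245/1459 = 5.65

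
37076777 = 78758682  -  41681905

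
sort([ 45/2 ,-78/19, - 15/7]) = [ - 78/19,-15/7,45/2]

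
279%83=30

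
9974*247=2463578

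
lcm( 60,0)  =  0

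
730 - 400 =330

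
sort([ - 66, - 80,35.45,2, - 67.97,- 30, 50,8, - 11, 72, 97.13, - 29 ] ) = [  -  80, - 67.97, - 66, - 30,  -  29, - 11, 2,  8 , 35.45,50,72, 97.13]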